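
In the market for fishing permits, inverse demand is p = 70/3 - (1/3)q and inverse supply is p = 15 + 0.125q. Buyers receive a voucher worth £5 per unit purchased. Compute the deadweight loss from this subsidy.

Deadweight loss = 300/11

Pre-subsidy: 70/3 - (1/3)q = 15 + 0.125q gives q* = 200/11 and p* = 190/11.
With the rebate, buyers effectively pay pb = ps − 5, where ps is the price sellers receive.
On the curves, pb = 70/3 - (1/3)q and ps = 15 + 0.125q; the wedge ps − pb = 5 gives 15 + 0.125q − (70/3 - (1/3)q) = 5, so q' = 320/11.
Then pb = 70/3 − (1/3)·(320/11) = 150/11 and ps = 15 + 0.125·(320/11) = 205/11.
The subsidy expands output by 320/11 − 200/11 = 120/11 past the efficient level; on those units the gap between marginal cost and willingness to pay runs from 0 up to 5.
DWL = ½ × 5 × 120/11 = 300/11.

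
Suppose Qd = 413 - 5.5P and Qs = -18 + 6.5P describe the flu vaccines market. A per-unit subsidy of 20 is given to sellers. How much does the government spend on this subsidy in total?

Government cost = 33005/6

Pre-subsidy: 413 - 5.5P = -18 + 6.5P gives P* = 431/12, Q* = 5171/24.
With the subsidy, sellers receive Ps = Pb + 20 for each unit, where Pb is the price buyers pay.
Supply in terms of Pb becomes Qs = -18 + 6.5(Pb + 20) = 112 + 6.5Pb. Setting this equal to demand: 413 - 5.5Pb = 112 + 6.5Pb, so Pb = 301/12.
Sellers receive Ps = 301/12 + 20 = 541/12; Q' = 413 − 5.5·(301/12) = 6601/24.
Government outlay = subsidy × quantity = 20 × 6601/24 = 33005/6.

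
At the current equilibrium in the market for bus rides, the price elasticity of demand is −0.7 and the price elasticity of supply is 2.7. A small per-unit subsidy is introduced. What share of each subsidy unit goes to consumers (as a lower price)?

For a small subsidy around the equilibrium, the benefit split depends on the relative slopes, which at a point are proportional to the elasticities.
Buyer share = εs/(εs + |εd|) = 2.7/(2.7 + 0.7) = 27/34; seller share = |εd|/(εs + |εd|) = 7/34.

Consumer share = 27/34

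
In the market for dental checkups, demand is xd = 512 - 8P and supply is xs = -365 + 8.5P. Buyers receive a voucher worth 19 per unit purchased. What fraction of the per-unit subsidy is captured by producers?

Producer share = 16/33

Pre-subsidy: 512 - 8P = -365 + 8.5P gives P* = 1754/33, x* = 2864/33.
With the rebate, buyers effectively pay Pb = Ps − 19, where Ps is the price sellers receive.
Demand in terms of Ps becomes xd = 512 − 8(Ps − 19) = 664 - 8Ps. Setting this equal to supply: 664 - 8Ps = -365 + 8.5Ps, so Ps = 686/11.
Buyers pay Pb = 686/11 − 19 = 477/11; x' = -365 + 8.5·(686/11) = 1816/11.
Buyers' price falls by P* − Pb = 1754/33 − 477/11 = 323/33; sellers' price rises by Ps − P* = 686/11 − 1754/33 = 304/33.
So producers capture (304/33)/19 = 16/33 of each unit of subsidy.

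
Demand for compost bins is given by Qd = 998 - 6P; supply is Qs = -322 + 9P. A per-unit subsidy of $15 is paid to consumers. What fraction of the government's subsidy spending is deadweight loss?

DWL / government spending = 27/524

Pre-subsidy: 998 - 6P = -322 + 9P gives P* = 88, Q* = 470.
With the rebate, buyers effectively pay Pb = Ps − 15, where Ps is the price sellers receive.
Demand in terms of Ps becomes Qd = 998 − 6(Ps − 15) = 1088 - 6Ps. Setting this equal to supply: 1088 - 6Ps = -322 + 9Ps, so Ps = 94.
Buyers pay Pb = 94 − 15 = 79; Q' = -322 + 9·94 = 524.
ΔCS = ½(470 + 524)(88 − 79) = 4473; ΔPS = ½(470 + 524)(94 − 88) = 2982.
Government spending = 15 × 524 = 7860.
DWL = ½ × 15 × (524 − 470) = 405; fraction = 405 / 7860 = 27/524.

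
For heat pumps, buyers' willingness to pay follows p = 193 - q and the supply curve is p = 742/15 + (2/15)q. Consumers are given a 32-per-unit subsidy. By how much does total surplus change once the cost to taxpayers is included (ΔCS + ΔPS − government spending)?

Net change in total surplus = -7680/17

Pre-subsidy: 193 - q = 742/15 + (2/15)q gives q* = 2153/17 and p* = 1128/17.
With the rebate, buyers effectively pay pb = ps − 32, where ps is the price sellers receive.
On the curves, pb = 193 - q and ps = 742/15 + (2/15)q; the wedge ps − pb = 32 gives 742/15 + (2/15)q − (193 - q) = 32, so q' = 2633/17.
Then pb = 193 − 1·(2633/17) = 648/17 and ps = 742/15 + (2/15)·(2633/17) = 1192/17.
ΔCS = ½(2153/17 + 2633/17)(1128/17 − 648/17) = 1148640/289; ΔPS = ½(2153/17 + 2633/17)(1192/17 − 1128/17) = 153152/289.
Government spending = 32 × 2633/17 = 84256/17.
Net change = 1148640/289 + 153152/289 − 84256/17 = -7680/17. The loss equals the DWL triangle ½·32·480/17.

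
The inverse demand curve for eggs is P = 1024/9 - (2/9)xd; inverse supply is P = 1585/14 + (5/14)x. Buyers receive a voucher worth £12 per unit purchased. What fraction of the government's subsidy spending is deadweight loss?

DWL / government spending = 756/1583

Pre-subsidy: 1024/9 - (2/9)x = 1585/14 + (5/14)x gives x* = 71/73 and P* = 8290/73.
With the rebate, buyers effectively pay Pb = Ps − 12, where Ps is the price sellers receive.
On the curves, Pb = 1024/9 - (2/9)x and Ps = 1585/14 + (5/14)x; the wedge Ps − Pb = 12 gives 1585/14 + (5/14)x − (1024/9 - (2/9)x) = 12, so x' = 1583/73.
Then Pb = 1024/9 − (2/9)·(1583/73) = 7954/73 and Ps = 1585/14 + (5/14)·(1583/73) = 8830/73.
ΔCS = ½(71/73 + 1583/73)(8290/73 − 7954/73) = 277872/5329; ΔPS = ½(71/73 + 1583/73)(8830/73 − 8290/73) = 446580/5329.
Government spending = 12 × 1583/73 = 18996/73.
DWL = ½ × 12 × (1583/73 − 71/73) = 9072/73; fraction = (9072/73) / (18996/73) = 756/1583.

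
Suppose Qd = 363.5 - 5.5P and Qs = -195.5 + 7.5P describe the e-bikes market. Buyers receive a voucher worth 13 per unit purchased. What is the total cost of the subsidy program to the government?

Government cost = 2187.25

Pre-subsidy: 363.5 - 5.5P = -195.5 + 7.5P gives P* = 43, Q* = 127.
With the rebate, buyers effectively pay Pb = Ps − 13, where Ps is the price sellers receive.
Demand in terms of Ps becomes Qd = 363.5 − 5.5(Ps − 13) = 435 - 5.5Ps. Setting this equal to supply: 435 - 5.5Ps = -195.5 + 7.5Ps, so Ps = 48.5.
Buyers pay Pb = 48.5 − 13 = 35.5; Q' = -195.5 + 7.5·48.5 = 168.25.
Government outlay = subsidy × quantity = 13 × 168.25 = 2187.25.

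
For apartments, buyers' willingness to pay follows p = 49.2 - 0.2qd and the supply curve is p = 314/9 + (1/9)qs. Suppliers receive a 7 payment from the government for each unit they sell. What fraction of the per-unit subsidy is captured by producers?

Pre-subsidy: 49.2 - 0.2q = 314/9 + (1/9)q gives q* = 46 and p* = 40.
With the subsidy, sellers receive ps = pb + 7 for each unit, where pb is the price buyers pay.
On the curves, pb = 49.2 - 0.2q and ps = 314/9 + (1/9)q; the wedge ps − pb = 7 gives 314/9 + (1/9)q − (49.2 - 0.2q) = 7, so q' = 68.5.
Then pb = 49.2 − 0.2·68.5 = 35.5 and ps = 314/9 + (1/9)·68.5 = 42.5.
Buyers' price falls by p* − pb = 40 − 35.5 = 4.5; sellers' price rises by ps − p* = 42.5 − 40 = 2.5.
So producers capture 2.5/7 = 5/14 of each unit of subsidy.

Producer share = 5/14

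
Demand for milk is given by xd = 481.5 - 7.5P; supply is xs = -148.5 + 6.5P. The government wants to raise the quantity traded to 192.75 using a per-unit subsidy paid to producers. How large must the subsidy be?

At x = 192.75, invert demand for the buyer price: Pb = (481.5 − 192.75)/7.5 = 38.5; invert supply for the seller price: Ps = (192.75 − (-148.5))/6.5 = 52.5.
The subsidy must fill the gap: s = Ps − Pb = 52.5 − 38.5 = 14.

Required subsidy s = 14 per unit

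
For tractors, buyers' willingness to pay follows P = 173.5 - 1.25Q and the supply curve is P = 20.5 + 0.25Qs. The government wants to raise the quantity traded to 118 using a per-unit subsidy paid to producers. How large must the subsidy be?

At Q = 118, from the demand curve buyers pay Pb = 173.5 − 1.25·118 = 26; from the supply curve sellers need Ps = 20.5 + 0.25·118 = 50.
The subsidy must fill the gap: s = Ps − Pb = 50 − 26 = 24.

Required subsidy s = 24 per unit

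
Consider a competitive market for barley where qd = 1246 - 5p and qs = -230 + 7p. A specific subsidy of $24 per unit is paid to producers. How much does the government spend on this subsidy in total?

Government cost = $16824

Pre-subsidy: 1246 - 5p = -230 + 7p gives p* = 123, q* = 631.
With the subsidy, sellers receive ps = pb + 24 for each unit, where pb is the price buyers pay.
Supply in terms of pb becomes qs = -230 + 7(pb + 24) = -62 + 7pb. Setting this equal to demand: 1246 - 5pb = -62 + 7pb, so pb = 109.
Sellers receive ps = 109 + 24 = 133; q' = 1246 − 5·109 = 701.
Government outlay = subsidy × quantity = 24 × 701 = 16824.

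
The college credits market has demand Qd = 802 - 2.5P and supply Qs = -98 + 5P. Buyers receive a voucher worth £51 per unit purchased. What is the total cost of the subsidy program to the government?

Pre-subsidy: 802 - 2.5P = -98 + 5P gives P* = 120, Q* = 502.
With the rebate, buyers effectively pay Pb = Ps − 51, where Ps is the price sellers receive.
Demand in terms of Ps becomes Qd = 802 − 2.5(Ps − 51) = 929.5 - 2.5Ps. Setting this equal to supply: 929.5 - 2.5Ps = -98 + 5Ps, so Ps = 137.
Buyers pay Pb = 137 − 51 = 86; Q' = -98 + 5·137 = 587.
Government outlay = subsidy × quantity = 51 × 587 = 29937.

Government cost = £29937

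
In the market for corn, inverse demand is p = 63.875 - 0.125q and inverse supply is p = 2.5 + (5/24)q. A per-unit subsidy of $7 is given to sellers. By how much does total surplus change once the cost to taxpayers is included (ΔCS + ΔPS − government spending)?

Pre-subsidy: 63.875 - 0.125q = 2.5 + (5/24)q gives q* = 184.125 and p* = 40.859375.
With the subsidy, sellers receive ps = pb + 7 for each unit, where pb is the price buyers pay.
On the curves, pb = 63.875 - 0.125q and ps = 2.5 + (5/24)q; the wedge ps − pb = 7 gives 2.5 + (5/24)q − (63.875 - 0.125q) = 7, so q' = 205.125.
Then pb = 63.875 − 0.125·205.125 = 38.234375 and ps = 2.5 + (5/24)·205.125 = 45.234375.
ΔCS = ½(184.125 + 205.125)(40.859375 − 38.234375) = 510.890625; ΔPS = ½(184.125 + 205.125)(45.234375 − 40.859375) = 851.484375.
Government spending = 7 × 205.125 = 1435.875.
Net change = 510.890625 + 851.484375 − 1435.875 = -73.5. The loss equals the DWL triangle ½·7·21.

Net change in total surplus = -$73.5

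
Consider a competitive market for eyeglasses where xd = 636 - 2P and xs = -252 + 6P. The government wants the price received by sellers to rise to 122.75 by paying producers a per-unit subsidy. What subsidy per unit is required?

Required subsidy s = 47 per unit

At a seller price of 122.75, quantity supplied is -252 + 6·122.75 = 484.5.
Buyers absorb 484.5 only when they pay Pb with 636 − 2·Pb = 484.5, i.e. Pb = 75.75.
s = Ps − Pb = 122.75 − 75.75 = 47.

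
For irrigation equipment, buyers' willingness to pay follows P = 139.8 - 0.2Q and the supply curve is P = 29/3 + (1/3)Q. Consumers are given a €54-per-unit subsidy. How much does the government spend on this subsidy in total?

Pre-subsidy: 139.8 - 0.2Q = 29/3 + (1/3)Q gives Q* = 244 and P* = 91.
With the rebate, buyers effectively pay Pb = Ps − 54, where Ps is the price sellers receive.
On the curves, Pb = 139.8 - 0.2Q and Ps = 29/3 + (1/3)Q; the wedge Ps − Pb = 54 gives 29/3 + (1/3)Q − (139.8 - 0.2Q) = 54, so Q' = 345.25.
Then Pb = 139.8 − 0.2·345.25 = 70.75 and Ps = 29/3 + (1/3)·345.25 = 124.75.
Government outlay = subsidy × quantity = 54 × 345.25 = 18643.5.

Government cost = €18643.5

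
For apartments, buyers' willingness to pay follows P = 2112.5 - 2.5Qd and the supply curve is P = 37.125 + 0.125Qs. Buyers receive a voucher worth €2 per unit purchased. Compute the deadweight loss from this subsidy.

Pre-subsidy: 2112.5 - 2.5Q = 37.125 + 0.125Q gives Q* = 16603/21 and P* = 2855/21.
With the rebate, buyers effectively pay Pb = Ps − 2, where Ps is the price sellers receive.
On the curves, Pb = 2112.5 - 2.5Q and Ps = 37.125 + 0.125Q; the wedge Ps − Pb = 2 gives 37.125 + 0.125Q − (2112.5 - 2.5Q) = 2, so Q' = 16619/21.
Then Pb = 2112.5 − 2.5·(16619/21) = 2815/21 and Ps = 37.125 + 0.125·(16619/21) = 2857/21.
The subsidy expands output by 16619/21 − 16603/21 = 16/21 past the efficient level; on those units the gap between marginal cost and willingness to pay runs from 0 up to 2.
DWL = ½ × 2 × 16/21 = 16/21.

Deadweight loss = 16/21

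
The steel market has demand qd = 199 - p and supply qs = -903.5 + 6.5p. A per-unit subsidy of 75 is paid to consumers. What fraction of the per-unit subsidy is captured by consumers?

Consumer share = 13/15

Pre-subsidy: 199 - p = -903.5 + 6.5p gives p* = 147, q* = 52.
With the rebate, buyers effectively pay pb = ps − 75, where ps is the price sellers receive.
Demand in terms of ps becomes qd = 199 − 1(ps − 75) = 274 - ps. Setting this equal to supply: 274 - ps = -903.5 + 6.5ps, so ps = 157.
Buyers pay pb = 157 − 75 = 82; q' = -903.5 + 6.5·157 = 117.
Buyers' price falls by p* − pb = 147 − 82 = 65; sellers' price rises by ps − p* = 157 − 147 = 10.
So consumers capture 65/75 = 13/15 of each unit of subsidy.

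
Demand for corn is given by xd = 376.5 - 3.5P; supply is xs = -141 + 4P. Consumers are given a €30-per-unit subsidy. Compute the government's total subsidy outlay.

Pre-subsidy: 376.5 - 3.5P = -141 + 4P gives P* = 69, x* = 135.
With the rebate, buyers effectively pay Pb = Ps − 30, where Ps is the price sellers receive.
Demand in terms of Ps becomes xd = 376.5 − 3.5(Ps − 30) = 481.5 - 3.5Ps. Setting this equal to supply: 481.5 - 3.5Ps = -141 + 4Ps, so Ps = 83.
Buyers pay Pb = 83 − 30 = 53; x' = -141 + 4·83 = 191.
Government outlay = subsidy × quantity = 30 × 191 = 5730.

Government cost = €5730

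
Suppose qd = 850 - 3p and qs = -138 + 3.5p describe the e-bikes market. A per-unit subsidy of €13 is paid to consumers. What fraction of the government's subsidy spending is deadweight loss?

Pre-subsidy: 850 - 3p = -138 + 3.5p gives p* = 152, q* = 394.
With the rebate, buyers effectively pay pb = ps − 13, where ps is the price sellers receive.
Demand in terms of ps becomes qd = 850 − 3(ps − 13) = 889 - 3ps. Setting this equal to supply: 889 - 3ps = -138 + 3.5ps, so ps = 158.
Buyers pay pb = 158 − 13 = 145; q' = -138 + 3.5·158 = 415.
ΔCS = ½(394 + 415)(152 − 145) = 2831.5; ΔPS = ½(394 + 415)(158 − 152) = 2427.
Government spending = 13 × 415 = 5395.
DWL = ½ × 13 × (415 − 394) = 136.5; fraction = 136.5 / 5395 = 21/830.

DWL / government spending = 21/830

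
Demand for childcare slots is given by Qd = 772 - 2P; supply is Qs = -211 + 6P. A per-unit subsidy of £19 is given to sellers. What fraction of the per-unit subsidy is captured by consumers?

Pre-subsidy: 772 - 2P = -211 + 6P gives P* = 122.875, Q* = 526.25.
With the subsidy, sellers receive Ps = Pb + 19 for each unit, where Pb is the price buyers pay.
Supply in terms of Pb becomes Qs = -211 + 6(Pb + 19) = -97 + 6Pb. Setting this equal to demand: 772 - 2Pb = -97 + 6Pb, so Pb = 108.625.
Sellers receive Ps = 108.625 + 19 = 127.625; Q' = 772 − 2·108.625 = 554.75.
Buyers' price falls by P* − Pb = 122.875 − 108.625 = 14.25; sellers' price rises by Ps − P* = 127.625 − 122.875 = 4.75.
So consumers capture 14.25/19 = 0.75 of each unit of subsidy.

Consumer share = 0.75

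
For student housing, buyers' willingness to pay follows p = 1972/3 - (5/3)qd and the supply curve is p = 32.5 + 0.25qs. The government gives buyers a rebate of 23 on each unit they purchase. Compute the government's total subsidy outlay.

Pre-subsidy: 1972/3 - (5/3)q = 32.5 + 0.25q gives q* = 326 and p* = 114.
With the rebate, buyers effectively pay pb = ps − 23, where ps is the price sellers receive.
On the curves, pb = 1972/3 - (5/3)q and ps = 32.5 + 0.25q; the wedge ps − pb = 23 gives 32.5 + 0.25q − (1972/3 - (5/3)q) = 23, so q' = 338.
Then pb = 1972/3 − (5/3)·338 = 94 and ps = 32.5 + 0.25·338 = 117.
Government outlay = subsidy × quantity = 23 × 338 = 7774.

Government cost = 7774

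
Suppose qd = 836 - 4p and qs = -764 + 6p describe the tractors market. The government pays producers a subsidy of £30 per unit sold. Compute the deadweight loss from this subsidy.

Deadweight loss = £1080

Pre-subsidy: 836 - 4p = -764 + 6p gives p* = 160, q* = 196.
With the subsidy, sellers receive ps = pb + 30 for each unit, where pb is the price buyers pay.
Supply in terms of pb becomes qs = -764 + 6(pb + 30) = -584 + 6pb. Setting this equal to demand: 836 - 4pb = -584 + 6pb, so pb = 142.
Sellers receive ps = 142 + 30 = 172; q' = 836 − 4·142 = 268.
The subsidy expands output by 268 − 196 = 72 past the efficient level; on those units the gap between marginal cost and willingness to pay runs from 0 up to 30.
DWL = ½ × 30 × 72 = 1080.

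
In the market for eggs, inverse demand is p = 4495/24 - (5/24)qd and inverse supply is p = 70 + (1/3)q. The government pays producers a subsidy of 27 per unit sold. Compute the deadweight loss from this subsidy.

Deadweight loss = 8748/13

Pre-subsidy: 4495/24 - (5/24)q = 70 + (1/3)q gives q* = 2815/13 and p* = 5545/39.
With the subsidy, sellers receive ps = pb + 27 for each unit, where pb is the price buyers pay.
On the curves, pb = 4495/24 - (5/24)q and ps = 70 + (1/3)q; the wedge ps − pb = 27 gives 70 + (1/3)q − (4495/24 - (5/24)q) = 27, so q' = 3463/13.
Then pb = 4495/24 − (5/24)·(3463/13) = 5140/39 and ps = 70 + (1/3)·(3463/13) = 6193/39.
The subsidy expands output by 3463/13 − 2815/13 = 648/13 past the efficient level; on those units the gap between marginal cost and willingness to pay runs from 0 up to 27.
DWL = ½ × 27 × 648/13 = 8748/13.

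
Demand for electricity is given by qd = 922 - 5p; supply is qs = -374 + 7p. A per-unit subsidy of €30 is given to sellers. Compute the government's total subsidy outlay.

Pre-subsidy: 922 - 5p = -374 + 7p gives p* = 108, q* = 382.
With the subsidy, sellers receive ps = pb + 30 for each unit, where pb is the price buyers pay.
Supply in terms of pb becomes qs = -374 + 7(pb + 30) = -164 + 7pb. Setting this equal to demand: 922 - 5pb = -164 + 7pb, so pb = 90.5.
Sellers receive ps = 90.5 + 30 = 120.5; q' = 922 − 5·90.5 = 469.5.
Government outlay = subsidy × quantity = 30 × 469.5 = 14085.

Government cost = €14085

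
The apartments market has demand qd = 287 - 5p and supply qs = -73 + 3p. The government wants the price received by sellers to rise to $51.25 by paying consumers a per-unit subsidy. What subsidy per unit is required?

Required subsidy s = $10 per unit

At a seller price of 51.25, quantity supplied is -73 + 3·51.25 = 80.75.
Buyers absorb 80.75 only when they pay pb with 287 − 5·pb = 80.75, i.e. pb = 41.25.
s = ps − pb = 51.25 − 41.25 = 10.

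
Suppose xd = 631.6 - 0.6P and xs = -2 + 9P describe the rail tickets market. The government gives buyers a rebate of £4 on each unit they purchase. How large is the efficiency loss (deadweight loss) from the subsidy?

Deadweight loss = £4.5

Pre-subsidy: 631.6 - 0.6P = -2 + 9P gives P* = 66, x* = 592.
With the rebate, buyers effectively pay Pb = Ps − 4, where Ps is the price sellers receive.
Demand in terms of Ps becomes xd = 631.6 − 0.6(Ps − 4) = 634 - 0.6Ps. Setting this equal to supply: 634 - 0.6Ps = -2 + 9Ps, so Ps = 66.25.
Buyers pay Pb = 66.25 − 4 = 62.25; x' = -2 + 9·66.25 = 594.25.
The subsidy expands output by 594.25 − 592 = 2.25 past the efficient level; on those units the gap between marginal cost and willingness to pay runs from 0 up to 4.
DWL = ½ × 4 × 2.25 = 4.5.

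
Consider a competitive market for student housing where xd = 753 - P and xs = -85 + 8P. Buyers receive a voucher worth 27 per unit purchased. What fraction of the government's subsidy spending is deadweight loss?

Pre-subsidy: 753 - P = -85 + 8P gives P* = 838/9, x* = 5939/9.
With the rebate, buyers effectively pay Pb = Ps − 27, where Ps is the price sellers receive.
Demand in terms of Ps becomes xd = 753 − 1(Ps − 27) = 780 - Ps. Setting this equal to supply: 780 - Ps = -85 + 8Ps, so Ps = 865/9.
Buyers pay Pb = 865/9 − 27 = 622/9; x' = -85 + 8·(865/9) = 6155/9.
ΔCS = ½(5939/9 + 6155/9)(838/9 − 622/9) = 48376/3; ΔPS = ½(5939/9 + 6155/9)(865/9 − 838/9) = 6047/3.
Government spending = 27 × 6155/9 = 18465.
DWL = ½ × 27 × (6155/9 − 5939/9) = 324; fraction = 324 / 18465 = 108/6155.

DWL / government spending = 108/6155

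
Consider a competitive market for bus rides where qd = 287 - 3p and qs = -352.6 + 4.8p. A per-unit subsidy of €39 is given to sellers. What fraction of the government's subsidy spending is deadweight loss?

Pre-subsidy: 287 - 3p = -352.6 + 4.8p gives p* = 82, q* = 41.
With the subsidy, sellers receive ps = pb + 39 for each unit, where pb is the price buyers pay.
Supply in terms of pb becomes qs = -352.6 + 4.8(pb + 39) = -165.4 + 4.8pb. Setting this equal to demand: 287 - 3pb = -165.4 + 4.8pb, so pb = 58.
Sellers receive ps = 58 + 39 = 97; q' = 287 − 3·58 = 113.
ΔCS = ½(41 + 113)(82 − 58) = 1848; ΔPS = ½(41 + 113)(97 − 82) = 1155.
Government spending = 39 × 113 = 4407.
DWL = ½ × 39 × (113 − 41) = 1404; fraction = 1404 / 4407 = 36/113.

DWL / government spending = 36/113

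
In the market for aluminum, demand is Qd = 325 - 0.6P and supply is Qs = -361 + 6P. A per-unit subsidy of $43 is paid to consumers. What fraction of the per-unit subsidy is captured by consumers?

Pre-subsidy: 325 - 0.6P = -361 + 6P gives P* = 3430/33, Q* = 2889/11.
With the rebate, buyers effectively pay Pb = Ps − 43, where Ps is the price sellers receive.
Demand in terms of Ps becomes Qd = 325 − 0.6(Ps − 43) = 350.8 - 0.6Ps. Setting this equal to supply: 350.8 - 0.6Ps = -361 + 6Ps, so Ps = 3559/33.
Buyers pay Pb = 3559/33 − 43 = 2140/33; Q' = -361 + 6·(3559/33) = 3147/11.
Buyers' price falls by P* − Pb = 3430/33 − 2140/33 = 430/11; sellers' price rises by Ps − P* = 3559/33 − 3430/33 = 43/11.
So consumers capture (430/11)/43 = 10/11 of each unit of subsidy.

Consumer share = 10/11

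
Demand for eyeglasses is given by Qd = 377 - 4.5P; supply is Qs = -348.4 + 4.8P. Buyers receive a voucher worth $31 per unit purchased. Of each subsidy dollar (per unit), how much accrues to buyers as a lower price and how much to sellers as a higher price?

Pre-subsidy: 377 - 4.5P = -348.4 + 4.8P gives P* = 78, Q* = 26.
With the rebate, buyers effectively pay Pb = Ps − 31, where Ps is the price sellers receive.
Demand in terms of Ps becomes Qd = 377 − 4.5(Ps − 31) = 516.5 - 4.5Ps. Setting this equal to supply: 516.5 - 4.5Ps = -348.4 + 4.8Ps, so Ps = 93.
Buyers pay Pb = 93 − 31 = 62; Q' = -348.4 + 4.8·93 = 98.
Buyers' price falls by P* − Pb = 78 − 62 = 16; sellers' price rises by Ps − P* = 93 − 78 = 15.

Buyers gain $16 per unit; sellers gain $15 per unit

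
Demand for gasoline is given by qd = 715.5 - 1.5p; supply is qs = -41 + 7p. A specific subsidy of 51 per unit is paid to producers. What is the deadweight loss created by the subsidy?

Pre-subsidy: 715.5 - 1.5p = -41 + 7p gives p* = 89, q* = 582.
With the subsidy, sellers receive ps = pb + 51 for each unit, where pb is the price buyers pay.
Supply in terms of pb becomes qs = -41 + 7(pb + 51) = 316 + 7pb. Setting this equal to demand: 715.5 - 1.5pb = 316 + 7pb, so pb = 47.
Sellers receive ps = 47 + 51 = 98; q' = 715.5 − 1.5·47 = 645.
The subsidy expands output by 645 − 582 = 63 past the efficient level; on those units the gap between marginal cost and willingness to pay runs from 0 up to 51.
DWL = ½ × 51 × 63 = 1606.5.

Deadweight loss = 1606.5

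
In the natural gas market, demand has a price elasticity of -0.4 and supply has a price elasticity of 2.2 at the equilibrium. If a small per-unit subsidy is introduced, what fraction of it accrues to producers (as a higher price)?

Producer share = 2/13

For a small subsidy around the equilibrium, the benefit split depends on the relative slopes, which at a point are proportional to the elasticities.
Buyer share = εs/(εs + |εd|) = 2.2/(2.2 + 0.4) = 11/13; seller share = |εd|/(εs + |εd|) = 2/13.
So producers capture 2/13 of the subsidy.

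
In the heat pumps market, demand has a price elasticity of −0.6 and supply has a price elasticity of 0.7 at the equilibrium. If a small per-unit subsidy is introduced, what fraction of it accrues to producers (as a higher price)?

For a small subsidy around the equilibrium, the benefit split depends on the relative slopes, which at a point are proportional to the elasticities.
Buyer share = εs/(εs + |εd|) = 0.7/(0.7 + 0.6) = 7/13; seller share = |εd|/(εs + |εd|) = 6/13.
So producers capture 6/13 of the subsidy.

Producer share = 6/13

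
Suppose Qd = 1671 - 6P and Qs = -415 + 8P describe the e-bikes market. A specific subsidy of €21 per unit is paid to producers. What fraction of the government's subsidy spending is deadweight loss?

Pre-subsidy: 1671 - 6P = -415 + 8P gives P* = 149, Q* = 777.
With the subsidy, sellers receive Ps = Pb + 21 for each unit, where Pb is the price buyers pay.
Supply in terms of Pb becomes Qs = -415 + 8(Pb + 21) = -247 + 8Pb. Setting this equal to demand: 1671 - 6Pb = -247 + 8Pb, so Pb = 137.
Sellers receive Ps = 137 + 21 = 158; Q' = 1671 − 6·137 = 849.
ΔCS = ½(777 + 849)(149 − 137) = 9756; ΔPS = ½(777 + 849)(158 − 149) = 7317.
Government spending = 21 × 849 = 17829.
DWL = ½ × 21 × (849 − 777) = 756; fraction = 756 / 17829 = 12/283.

DWL / government spending = 12/283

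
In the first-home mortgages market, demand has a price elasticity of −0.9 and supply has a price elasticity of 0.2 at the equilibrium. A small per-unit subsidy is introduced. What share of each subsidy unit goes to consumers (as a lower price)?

Consumer share = 2/11

For a small subsidy around the equilibrium, the benefit split depends on the relative slopes, which at a point are proportional to the elasticities.
Buyer share = εs/(εs + |εd|) = 0.2/(0.2 + 0.9) = 2/11; seller share = |εd|/(εs + |εd|) = 9/11.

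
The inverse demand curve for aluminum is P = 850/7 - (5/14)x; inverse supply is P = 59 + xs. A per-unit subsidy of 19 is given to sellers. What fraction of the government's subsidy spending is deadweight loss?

DWL / government spending = 7/60

Pre-subsidy: 850/7 - (5/14)x = 59 + x gives x* = 46 and P* = 105.
With the subsidy, sellers receive Ps = Pb + 19 for each unit, where Pb is the price buyers pay.
On the curves, Pb = 850/7 - (5/14)x and Ps = 59 + x; the wedge Ps − Pb = 19 gives 59 + x − (850/7 - (5/14)x) = 19, so x' = 60.
Then Pb = 850/7 − (5/14)·60 = 100 and Ps = 59 + 1·60 = 119.
ΔCS = ½(46 + 60)(105 − 100) = 265; ΔPS = ½(46 + 60)(119 − 105) = 742.
Government spending = 19 × 60 = 1140.
DWL = ½ × 19 × (60 − 46) = 133; fraction = 133 / 1140 = 7/60.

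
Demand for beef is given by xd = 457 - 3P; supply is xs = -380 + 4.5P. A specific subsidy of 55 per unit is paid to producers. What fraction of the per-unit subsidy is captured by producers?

Pre-subsidy: 457 - 3P = -380 + 4.5P gives P* = 111.6, x* = 122.2.
With the subsidy, sellers receive Ps = Pb + 55 for each unit, where Pb is the price buyers pay.
Supply in terms of Pb becomes xs = -380 + 4.5(Pb + 55) = -132.5 + 4.5Pb. Setting this equal to demand: 457 - 3Pb = -132.5 + 4.5Pb, so Pb = 78.6.
Sellers receive Ps = 78.6 + 55 = 133.6; x' = 457 − 3·78.6 = 221.2.
Buyers' price falls by P* − Pb = 111.6 − 78.6 = 33; sellers' price rises by Ps − P* = 133.6 − 111.6 = 22.
So producers capture 22/55 = 0.4 of each unit of subsidy.

Producer share = 0.4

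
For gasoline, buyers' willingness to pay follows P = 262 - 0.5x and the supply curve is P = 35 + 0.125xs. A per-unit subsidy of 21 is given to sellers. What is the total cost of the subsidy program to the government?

Pre-subsidy: 262 - 0.5x = 35 + 0.125x gives x* = 363.2 and P* = 80.4.
With the subsidy, sellers receive Ps = Pb + 21 for each unit, where Pb is the price buyers pay.
On the curves, Pb = 262 - 0.5x and Ps = 35 + 0.125x; the wedge Ps − Pb = 21 gives 35 + 0.125x − (262 - 0.5x) = 21, so x' = 396.8.
Then Pb = 262 − 0.5·396.8 = 63.6 and Ps = 35 + 0.125·396.8 = 84.6.
Government outlay = subsidy × quantity = 21 × 396.8 = 8332.8.

Government cost = 8332.8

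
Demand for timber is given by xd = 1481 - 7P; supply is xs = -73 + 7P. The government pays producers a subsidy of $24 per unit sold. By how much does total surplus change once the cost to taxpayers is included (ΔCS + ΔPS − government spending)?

Pre-subsidy: 1481 - 7P = -73 + 7P gives P* = 111, x* = 704.
With the subsidy, sellers receive Ps = Pb + 24 for each unit, where Pb is the price buyers pay.
Supply in terms of Pb becomes xs = -73 + 7(Pb + 24) = 95 + 7Pb. Setting this equal to demand: 1481 - 7Pb = 95 + 7Pb, so Pb = 99.
Sellers receive Ps = 99 + 24 = 123; x' = 1481 − 7·99 = 788.
ΔCS = ½(704 + 788)(111 − 99) = 8952; ΔPS = ½(704 + 788)(123 − 111) = 8952.
Government spending = 24 × 788 = 18912.
Net change = 8952 + 8952 − 18912 = -1008. The loss equals the DWL triangle ½·24·84.

Net change in total surplus = -$1008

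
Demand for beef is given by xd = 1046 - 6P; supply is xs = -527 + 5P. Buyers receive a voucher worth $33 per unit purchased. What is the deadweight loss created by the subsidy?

Pre-subsidy: 1046 - 6P = -527 + 5P gives P* = 143, x* = 188.
With the rebate, buyers effectively pay Pb = Ps − 33, where Ps is the price sellers receive.
Demand in terms of Ps becomes xd = 1046 − 6(Ps − 33) = 1244 - 6Ps. Setting this equal to supply: 1244 - 6Ps = -527 + 5Ps, so Ps = 161.
Buyers pay Pb = 161 − 33 = 128; x' = -527 + 5·161 = 278.
The subsidy expands output by 278 − 188 = 90 past the efficient level; on those units the gap between marginal cost and willingness to pay runs from 0 up to 33.
DWL = ½ × 33 × 90 = 1485.

Deadweight loss = $1485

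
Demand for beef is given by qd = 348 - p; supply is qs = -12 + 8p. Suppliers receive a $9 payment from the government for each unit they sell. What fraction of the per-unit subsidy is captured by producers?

Pre-subsidy: 348 - p = -12 + 8p gives p* = 40, q* = 308.
With the subsidy, sellers receive ps = pb + 9 for each unit, where pb is the price buyers pay.
Supply in terms of pb becomes qs = -12 + 8(pb + 9) = 60 + 8pb. Setting this equal to demand: 348 - pb = 60 + 8pb, so pb = 32.
Sellers receive ps = 32 + 9 = 41; q' = 348 − 1·32 = 316.
Buyers' price falls by p* − pb = 40 − 32 = 8; sellers' price rises by ps − p* = 41 − 40 = 1.
So producers capture 1/9 = 1/9 of each unit of subsidy.

Producer share = 1/9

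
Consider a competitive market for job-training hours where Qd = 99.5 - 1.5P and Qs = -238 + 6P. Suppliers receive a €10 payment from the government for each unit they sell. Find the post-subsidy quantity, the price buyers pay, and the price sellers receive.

Q' = 44; buyers pay €37; sellers receive €47

Pre-subsidy: 99.5 - 1.5P = -238 + 6P gives P* = 45, Q* = 32.
With the subsidy, sellers receive Ps = Pb + 10 for each unit, where Pb is the price buyers pay.
Supply in terms of Pb becomes Qs = -238 + 6(Pb + 10) = -178 + 6Pb. Setting this equal to demand: 99.5 - 1.5Pb = -178 + 6Pb, so Pb = 37.
Sellers receive Ps = 37 + 10 = 47; Q' = 99.5 − 1.5·37 = 44.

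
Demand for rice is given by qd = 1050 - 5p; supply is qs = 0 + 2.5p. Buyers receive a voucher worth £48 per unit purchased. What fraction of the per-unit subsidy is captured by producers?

Producer share = 2/3

Pre-subsidy: 1050 - 5p = 0 + 2.5p gives p* = 140, q* = 350.
With the rebate, buyers effectively pay pb = ps − 48, where ps is the price sellers receive.
Demand in terms of ps becomes qd = 1050 − 5(ps − 48) = 1290 - 5ps. Setting this equal to supply: 1290 - 5ps = 0 + 2.5ps, so ps = 172.
Buyers pay pb = 172 − 48 = 124; q' = 0 + 2.5·172 = 430.
Buyers' price falls by p* − pb = 140 − 124 = 16; sellers' price rises by ps − p* = 172 − 140 = 32.
So producers capture 32/48 = 2/3 of each unit of subsidy.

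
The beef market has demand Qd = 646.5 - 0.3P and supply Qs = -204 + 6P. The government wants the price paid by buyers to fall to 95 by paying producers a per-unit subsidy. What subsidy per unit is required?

Required subsidy s = 42 per unit

At a buyer price of 95, quantity demanded is 646.5 − 0.3·95 = 618.
Sellers supply 618 only when they receive Ps with -204 + 6·Ps = 618, i.e. Ps = 137.
s = Ps − Pb = 137 − 95 = 42.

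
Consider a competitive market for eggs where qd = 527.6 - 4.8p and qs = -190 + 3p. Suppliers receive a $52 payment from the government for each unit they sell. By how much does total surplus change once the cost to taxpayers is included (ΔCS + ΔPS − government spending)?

Net change in total surplus = -$2496

Pre-subsidy: 527.6 - 4.8p = -190 + 3p gives p* = 92, q* = 86.
With the subsidy, sellers receive ps = pb + 52 for each unit, where pb is the price buyers pay.
Supply in terms of pb becomes qs = -190 + 3(pb + 52) = -34 + 3pb. Setting this equal to demand: 527.6 - 4.8pb = -34 + 3pb, so pb = 72.
Sellers receive ps = 72 + 52 = 124; q' = 527.6 − 4.8·72 = 182.
ΔCS = ½(86 + 182)(92 − 72) = 2680; ΔPS = ½(86 + 182)(124 − 92) = 4288.
Government spending = 52 × 182 = 9464.
Net change = 2680 + 4288 − 9464 = -2496. The loss equals the DWL triangle ½·52·96.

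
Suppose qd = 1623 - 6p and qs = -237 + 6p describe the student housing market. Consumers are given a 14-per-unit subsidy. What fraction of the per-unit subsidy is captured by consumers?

Consumer share = 0.5

Pre-subsidy: 1623 - 6p = -237 + 6p gives p* = 155, q* = 693.
With the rebate, buyers effectively pay pb = ps − 14, where ps is the price sellers receive.
Demand in terms of ps becomes qd = 1623 − 6(ps − 14) = 1707 - 6ps. Setting this equal to supply: 1707 - 6ps = -237 + 6ps, so ps = 162.
Buyers pay pb = 162 − 14 = 148; q' = -237 + 6·162 = 735.
Buyers' price falls by p* − pb = 155 − 148 = 7; sellers' price rises by ps − p* = 162 − 155 = 7.
So consumers capture 7/14 = 0.5 of each unit of subsidy.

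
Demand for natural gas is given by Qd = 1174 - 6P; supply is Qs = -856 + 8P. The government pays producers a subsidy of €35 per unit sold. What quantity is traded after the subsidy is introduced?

Pre-subsidy: 1174 - 6P = -856 + 8P gives P* = 145, Q* = 304.
With the subsidy, sellers receive Ps = Pb + 35 for each unit, where Pb is the price buyers pay.
Supply in terms of Pb becomes Qs = -856 + 8(Pb + 35) = -576 + 8Pb. Setting this equal to demand: 1174 - 6Pb = -576 + 8Pb, so Pb = 125.
Sellers receive Ps = 125 + 35 = 160; Q' = 1174 − 6·125 = 424.

Q' = 424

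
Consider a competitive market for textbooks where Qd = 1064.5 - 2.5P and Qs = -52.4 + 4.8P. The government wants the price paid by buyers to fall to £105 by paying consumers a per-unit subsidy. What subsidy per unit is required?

At a buyer price of 105, quantity demanded is 1064.5 − 2.5·105 = 802.
Sellers supply 802 only when they receive Ps with -52.4 + 4.8·Ps = 802, i.e. Ps = 178.
s = Ps − Pb = 178 − 105 = 73.

Required subsidy s = £73 per unit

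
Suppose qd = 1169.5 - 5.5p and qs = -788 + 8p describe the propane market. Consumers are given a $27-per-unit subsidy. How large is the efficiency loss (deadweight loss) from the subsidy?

Deadweight loss = $1188

Pre-subsidy: 1169.5 - 5.5p = -788 + 8p gives p* = 145, q* = 372.
With the rebate, buyers effectively pay pb = ps − 27, where ps is the price sellers receive.
Demand in terms of ps becomes qd = 1169.5 − 5.5(ps − 27) = 1318 - 5.5ps. Setting this equal to supply: 1318 - 5.5ps = -788 + 8ps, so ps = 156.
Buyers pay pb = 156 − 27 = 129; q' = -788 + 8·156 = 460.
The subsidy expands output by 460 − 372 = 88 past the efficient level; on those units the gap between marginal cost and willingness to pay runs from 0 up to 27.
DWL = ½ × 27 × 88 = 1188.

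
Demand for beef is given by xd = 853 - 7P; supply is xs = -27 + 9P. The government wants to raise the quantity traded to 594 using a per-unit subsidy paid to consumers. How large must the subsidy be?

At x = 594, invert demand for the buyer price: Pb = (853 − 594)/7 = 37; invert supply for the seller price: Ps = (594 − (-27))/9 = 69.
The subsidy must fill the gap: s = Ps − Pb = 69 − 37 = 32.

Required subsidy s = 32 per unit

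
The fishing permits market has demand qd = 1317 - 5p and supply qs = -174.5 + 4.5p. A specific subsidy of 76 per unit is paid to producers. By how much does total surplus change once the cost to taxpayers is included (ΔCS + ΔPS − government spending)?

Pre-subsidy: 1317 - 5p = -174.5 + 4.5p gives p* = 157, q* = 532.
With the subsidy, sellers receive ps = pb + 76 for each unit, where pb is the price buyers pay.
Supply in terms of pb becomes qs = -174.5 + 4.5(pb + 76) = 167.5 + 4.5pb. Setting this equal to demand: 1317 - 5pb = 167.5 + 4.5pb, so pb = 121.
Sellers receive ps = 121 + 76 = 197; q' = 1317 − 5·121 = 712.
ΔCS = ½(532 + 712)(157 − 121) = 22392; ΔPS = ½(532 + 712)(197 − 157) = 24880.
Government spending = 76 × 712 = 54112.
Net change = 22392 + 24880 − 54112 = -6840. The loss equals the DWL triangle ½·76·180.

Net change in total surplus = -6840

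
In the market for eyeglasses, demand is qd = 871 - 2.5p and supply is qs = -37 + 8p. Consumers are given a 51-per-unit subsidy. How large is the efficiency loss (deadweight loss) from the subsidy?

Pre-subsidy: 871 - 2.5p = -37 + 8p gives p* = 1816/21, q* = 13751/21.
With the rebate, buyers effectively pay pb = ps − 51, where ps is the price sellers receive.
Demand in terms of ps becomes qd = 871 − 2.5(ps − 51) = 998.5 - 2.5ps. Setting this equal to supply: 998.5 - 2.5ps = -37 + 8ps, so ps = 2071/21.
Buyers pay pb = 2071/21 − 51 = 1000/21; q' = -37 + 8·(2071/21) = 15791/21.
The subsidy expands output by 15791/21 − 13751/21 = 680/7 past the efficient level; on those units the gap between marginal cost and willingness to pay runs from 0 up to 51.
DWL = ½ × 51 × 680/7 = 17340/7.

Deadweight loss = 17340/7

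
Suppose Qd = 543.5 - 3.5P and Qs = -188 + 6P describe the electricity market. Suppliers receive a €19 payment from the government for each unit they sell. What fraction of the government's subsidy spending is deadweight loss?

DWL / government spending = 21/316

Pre-subsidy: 543.5 - 3.5P = -188 + 6P gives P* = 77, Q* = 274.
With the subsidy, sellers receive Ps = Pb + 19 for each unit, where Pb is the price buyers pay.
Supply in terms of Pb becomes Qs = -188 + 6(Pb + 19) = -74 + 6Pb. Setting this equal to demand: 543.5 - 3.5Pb = -74 + 6Pb, so Pb = 65.
Sellers receive Ps = 65 + 19 = 84; Q' = 543.5 − 3.5·65 = 316.
ΔCS = ½(274 + 316)(77 − 65) = 3540; ΔPS = ½(274 + 316)(84 − 77) = 2065.
Government spending = 19 × 316 = 6004.
DWL = ½ × 19 × (316 − 274) = 399; fraction = 399 / 6004 = 21/316.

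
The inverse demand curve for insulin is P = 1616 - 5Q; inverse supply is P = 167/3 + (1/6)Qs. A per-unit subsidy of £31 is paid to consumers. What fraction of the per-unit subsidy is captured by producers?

Pre-subsidy: 1616 - 5Q = 167/3 + (1/6)Q gives Q* = 302 and P* = 106.
With the rebate, buyers effectively pay Pb = Ps − 31, where Ps is the price sellers receive.
On the curves, Pb = 1616 - 5Q and Ps = 167/3 + (1/6)Q; the wedge Ps − Pb = 31 gives 167/3 + (1/6)Q − (1616 - 5Q) = 31, so Q' = 308.
Then Pb = 1616 − 5·308 = 76 and Ps = 167/3 + (1/6)·308 = 107.
Buyers' price falls by P* − Pb = 106 − 76 = 30; sellers' price rises by Ps − P* = 107 − 106 = 1.
So producers capture 1/31 = 1/31 of each unit of subsidy.

Producer share = 1/31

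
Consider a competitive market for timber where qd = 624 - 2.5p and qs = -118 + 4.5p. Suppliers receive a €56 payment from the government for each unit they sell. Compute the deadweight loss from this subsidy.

Deadweight loss = €2520

Pre-subsidy: 624 - 2.5p = -118 + 4.5p gives p* = 106, q* = 359.
With the subsidy, sellers receive ps = pb + 56 for each unit, where pb is the price buyers pay.
Supply in terms of pb becomes qs = -118 + 4.5(pb + 56) = 134 + 4.5pb. Setting this equal to demand: 624 - 2.5pb = 134 + 4.5pb, so pb = 70.
Sellers receive ps = 70 + 56 = 126; q' = 624 − 2.5·70 = 449.
The subsidy expands output by 449 − 359 = 90 past the efficient level; on those units the gap between marginal cost and willingness to pay runs from 0 up to 56.
DWL = ½ × 56 × 90 = 2520.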